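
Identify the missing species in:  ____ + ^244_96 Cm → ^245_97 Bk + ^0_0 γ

proton

Conserve mass number: A + 244 = 245 + 0, so A = 1.
Conserve atomic number: Z + 96 = 97 + 0, so Z = 1.
A = 1 and Z = 1 is ^1_1 H — a proton.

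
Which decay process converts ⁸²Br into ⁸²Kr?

beta-minus decay

ΔA = 82 − 82 = 0; ΔZ = 36 − 35 = +1.
A is unchanged and Z rises by 1 — a neutron has become a proton (β⁻ decay).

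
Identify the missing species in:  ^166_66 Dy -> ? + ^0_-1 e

Ho-166

Conserve mass number: 166 = A + 0, so A = 166.
Conserve atomic number: 66 = Z − 1, so Z = 67.
Z = 67 is holmium, so the species is ^166_67 Ho.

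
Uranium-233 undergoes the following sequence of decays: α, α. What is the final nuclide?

Start: (A, Z) = (233, 92).
After α: (229, 90).
After α: (225, 88).
Z = 88 is radium.

Ra-225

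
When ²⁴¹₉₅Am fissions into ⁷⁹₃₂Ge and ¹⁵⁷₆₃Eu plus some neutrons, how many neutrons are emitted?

Conserve mass number: 241 = 79 + 157 + k, so k = 241 − 236 = 5.
Check atomic number: 95 = 32 + 63 + 0 = 95. ✓

5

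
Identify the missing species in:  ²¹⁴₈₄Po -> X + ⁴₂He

Pb-210

Conserve mass number: 214 = A + 4, so A = 210.
Conserve atomic number: 84 = Z + 2, so Z = 82.
Z = 82 is lead, so the species is ²¹⁰₈₂Pb.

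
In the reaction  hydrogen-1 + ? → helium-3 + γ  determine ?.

deuteron

Conserve mass number: 1 + A = 3 + 0, so A = 2.
Conserve atomic number: 1 + Z = 2 + 0, so Z = 1.
A = 2 and Z = 1 is hydrogen-2 — a deuteron.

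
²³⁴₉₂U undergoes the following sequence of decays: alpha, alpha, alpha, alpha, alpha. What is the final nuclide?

Start: (A, Z) = (234, 92).
After α: (230, 90).
After α: (226, 88).
After α: (222, 86).
After α: (218, 84).
After α: (214, 82).
Z = 82 is lead.

Pb-214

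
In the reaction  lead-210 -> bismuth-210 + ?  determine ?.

beta-minus particle

Conserve mass number: 210 = 210 + A, so A = 0.
Conserve atomic number: 82 = 83 + Z, so Z = -1.
A = 0 and Z = -1 is e⁻ — a beta-minus particle.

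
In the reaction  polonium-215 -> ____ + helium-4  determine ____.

Pb-211

Conserve mass number: 215 = A + 4, so A = 211.
Conserve atomic number: 84 = Z + 2, so Z = 82.
Z = 82 is lead, so the species is lead-211.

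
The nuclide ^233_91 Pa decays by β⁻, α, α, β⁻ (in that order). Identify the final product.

Ac-225

Start: (A, Z) = (233, 91).
After β⁻: (233, 92).
After α: (229, 90).
After α: (225, 88).
After β⁻: (225, 89).
Z = 89 is actinium.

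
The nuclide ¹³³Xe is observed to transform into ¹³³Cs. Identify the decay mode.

beta-minus decay

ΔA = 133 − 133 = 0; ΔZ = 55 − 54 = +1.
A is unchanged and Z rises by 1 — a neutron has become a proton (β⁻ decay).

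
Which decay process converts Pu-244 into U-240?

alpha decay

ΔA = 240 − 244 = -4; ΔZ = 92 − 94 = -2.
A drops by 4 and Z drops by 2 — the signature of alpha emission.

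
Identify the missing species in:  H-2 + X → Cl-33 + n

S-32

Conserve mass number: 2 + A = 33 + 1, so A = 32.
Conserve atomic number: 1 + Z = 17 + 0, so Z = 16.
Z = 16 is sulfur, so the species is S-32.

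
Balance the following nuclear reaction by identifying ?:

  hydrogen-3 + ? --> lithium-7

Conserve mass number: 3 + A = 7, so A = 4.
Conserve atomic number: 1 + Z = 3, so Z = 2.
A = 4 and Z = 2 is helium-4 — an alpha particle.

alpha particle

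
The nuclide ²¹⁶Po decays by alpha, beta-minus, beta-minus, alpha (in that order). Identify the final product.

Pb-208

Start: (A, Z) = (216, 84).
After α: (212, 82).
After β⁻: (212, 83).
After β⁻: (212, 84).
After α: (208, 82).
Z = 82 is lead.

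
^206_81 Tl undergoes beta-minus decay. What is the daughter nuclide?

Pb-206

Beta-minus decay: mass number changes by +0, atomic number by +1.
A: 206 = 206; Z: 81 + 1 = 82.
Z = 82 is lead, so the daughter is ^206_82 Pb.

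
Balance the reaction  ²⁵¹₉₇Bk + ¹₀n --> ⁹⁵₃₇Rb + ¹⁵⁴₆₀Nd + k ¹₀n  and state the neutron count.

Conserve mass number: 252 = 95 + 154 + k, so k = 252 − 249 = 3.
Check atomic number: 97 = 37 + 60 + 0 = 97. ✓

3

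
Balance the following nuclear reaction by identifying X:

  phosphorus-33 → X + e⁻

Conserve mass number: 33 = A + 0, so A = 33.
Conserve atomic number: 15 = Z − 1, so Z = 16.
Z = 16 is sulfur, so the species is sulfur-33.

S-33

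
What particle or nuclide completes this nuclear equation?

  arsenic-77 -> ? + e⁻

Conserve mass number: 77 = A + 0, so A = 77.
Conserve atomic number: 33 = Z − 1, so Z = 34.
Z = 34 is selenium, so the species is selenium-77.

Se-77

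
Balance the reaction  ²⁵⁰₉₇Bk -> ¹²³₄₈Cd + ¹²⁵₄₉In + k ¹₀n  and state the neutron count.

2

Conserve mass number: 250 = 123 + 125 + k, so k = 250 − 248 = 2.
Check atomic number: 97 = 48 + 49 + 0 = 97. ✓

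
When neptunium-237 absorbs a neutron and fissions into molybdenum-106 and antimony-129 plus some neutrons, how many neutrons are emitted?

3

Conserve mass number: 238 = 106 + 129 + k, so k = 238 − 235 = 3.
Check atomic number: 93 = 42 + 51 + 0 = 93. ✓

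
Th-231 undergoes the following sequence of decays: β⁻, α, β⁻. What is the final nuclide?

Start: (A, Z) = (231, 90).
After β⁻: (231, 91).
After α: (227, 89).
After β⁻: (227, 90).
Z = 90 is thorium.

Th-227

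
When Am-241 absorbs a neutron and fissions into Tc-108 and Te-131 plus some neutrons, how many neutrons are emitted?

3

Conserve mass number: 242 = 108 + 131 + k, so k = 242 − 239 = 3.
Check atomic number: 95 = 43 + 52 + 0 = 95. ✓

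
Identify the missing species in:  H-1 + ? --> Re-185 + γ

Conserve mass number: 1 + A = 185 + 0, so A = 184.
Conserve atomic number: 1 + Z = 75 + 0, so Z = 74.
Z = 74 is tungsten, so the species is W-184.

W-184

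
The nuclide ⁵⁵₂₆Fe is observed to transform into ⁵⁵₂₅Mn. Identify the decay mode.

beta-plus decay or electron capture

ΔA = 55 − 55 = 0; ΔZ = 25 − 26 = -1.
A is unchanged and Z drops by 1 — a proton has become a neutron (β⁺ emission or electron capture).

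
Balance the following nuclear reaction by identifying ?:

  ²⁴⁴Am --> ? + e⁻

Cm-244

Conserve mass number: 244 = A + 0, so A = 244.
Conserve atomic number: 95 = Z − 1, so Z = 96.
Z = 96 is curium, so the species is ²⁴⁴Cm.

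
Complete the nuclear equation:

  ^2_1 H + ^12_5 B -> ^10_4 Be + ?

alpha particle

Conserve mass number: 2 + 12 = 10 + A, so A = 4.
Conserve atomic number: 1 + 5 = 4 + Z, so Z = 2.
A = 4 and Z = 2 is ^4_2 He — an alpha particle.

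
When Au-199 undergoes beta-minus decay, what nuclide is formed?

Beta-minus decay: mass number changes by +0, atomic number by +1.
A: 199 = 199; Z: 79 + 1 = 80.
Z = 80 is mercury, so the daughter is Hg-199.

Hg-199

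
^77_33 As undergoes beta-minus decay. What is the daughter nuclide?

Beta-minus decay: mass number changes by +0, atomic number by +1.
A: 77 = 77; Z: 33 + 1 = 34.
Z = 34 is selenium, so the daughter is ^77_34 Se.

Se-77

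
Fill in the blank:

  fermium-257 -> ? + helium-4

Conserve mass number: 257 = A + 4, so A = 253.
Conserve atomic number: 100 = Z + 2, so Z = 98.
Z = 98 is californium, so the species is californium-253.

Cf-253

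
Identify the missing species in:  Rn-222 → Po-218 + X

alpha particle

Conserve mass number: 222 = 218 + A, so A = 4.
Conserve atomic number: 86 = 84 + Z, so Z = 2.
A = 4 and Z = 2 is He-4 — an alpha particle.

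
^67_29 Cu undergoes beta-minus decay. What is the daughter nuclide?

Zn-67

Beta-minus decay: mass number changes by +0, atomic number by +1.
A: 67 = 67; Z: 29 + 1 = 30.
Z = 30 is zinc, so the daughter is ^67_30 Zn.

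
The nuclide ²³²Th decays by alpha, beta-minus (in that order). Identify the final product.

Ac-228

Start: (A, Z) = (232, 90).
After α: (228, 88).
After β⁻: (228, 89).
Z = 89 is actinium.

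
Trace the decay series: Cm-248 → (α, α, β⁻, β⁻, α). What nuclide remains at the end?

U-236

Start: (A, Z) = (248, 96).
After α: (244, 94).
After α: (240, 92).
After β⁻: (240, 93).
After β⁻: (240, 94).
After α: (236, 92).
Z = 92 is uranium.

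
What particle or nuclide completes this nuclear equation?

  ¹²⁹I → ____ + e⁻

Xe-129

Conserve mass number: 129 = A + 0, so A = 129.
Conserve atomic number: 53 = Z − 1, so Z = 54.
Z = 54 is xenon, so the species is ¹²⁹Xe.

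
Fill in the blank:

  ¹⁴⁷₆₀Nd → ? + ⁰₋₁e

Pm-147

Conserve mass number: 147 = A + 0, so A = 147.
Conserve atomic number: 60 = Z − 1, so Z = 61.
Z = 61 is promethium, so the species is ¹⁴⁷₆₁Pm.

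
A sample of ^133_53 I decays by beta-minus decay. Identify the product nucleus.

Beta-minus decay: mass number changes by +0, atomic number by +1.
A: 133 = 133; Z: 53 + 1 = 54.
Z = 54 is xenon, so the daughter is ^133_54 Xe.

Xe-133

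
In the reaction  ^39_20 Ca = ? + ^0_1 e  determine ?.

Conserve mass number: 39 = A + 0, so A = 39.
Conserve atomic number: 20 = Z + 1, so Z = 19.
Z = 19 is potassium, so the species is ^39_19 K.

K-39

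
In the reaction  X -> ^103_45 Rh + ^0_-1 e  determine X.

Conserve mass number: A = 103 + 0, so A = 103.
Conserve atomic number: Z = 45 − 1, so Z = 44.
Z = 44 is ruthenium, so the species is ^103_44 Ru.

Ru-103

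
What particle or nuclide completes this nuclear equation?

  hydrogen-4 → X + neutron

Conserve mass number: 4 = A + 1, so A = 3.
Conserve atomic number: 1 = Z + 0, so Z = 1.
A = 3 and Z = 1 is hydrogen-3 — a triton.

H-3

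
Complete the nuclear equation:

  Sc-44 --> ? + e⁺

Ca-44

Conserve mass number: 44 = A + 0, so A = 44.
Conserve atomic number: 21 = Z + 1, so Z = 20.
Z = 20 is calcium, so the species is Ca-44.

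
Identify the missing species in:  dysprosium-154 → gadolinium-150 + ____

Conserve mass number: 154 = 150 + A, so A = 4.
Conserve atomic number: 66 = 64 + Z, so Z = 2.
A = 4 and Z = 2 is helium-4 — an alpha particle.

alpha particle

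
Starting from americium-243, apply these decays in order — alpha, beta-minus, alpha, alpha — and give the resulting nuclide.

Th-231

Start: (A, Z) = (243, 95).
After α: (239, 93).
After β⁻: (239, 94).
After α: (235, 92).
After α: (231, 90).
Z = 90 is thorium.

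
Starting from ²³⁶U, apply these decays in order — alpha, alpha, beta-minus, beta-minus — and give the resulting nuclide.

Th-228

Start: (A, Z) = (236, 92).
After α: (232, 90).
After α: (228, 88).
After β⁻: (228, 89).
After β⁻: (228, 90).
Z = 90 is thorium.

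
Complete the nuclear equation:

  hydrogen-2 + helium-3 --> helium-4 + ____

Conserve mass number: 2 + 3 = 4 + A, so A = 1.
Conserve atomic number: 1 + 2 = 2 + Z, so Z = 1.
A = 1 and Z = 1 is hydrogen-1 — a proton.

proton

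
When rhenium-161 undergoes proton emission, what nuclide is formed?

Proton emission: mass number changes by -1, atomic number by -1.
A: 161 − 1 = 160; Z: 75 − 1 = 74.
Z = 74 is tungsten, so the daughter is tungsten-160.

W-160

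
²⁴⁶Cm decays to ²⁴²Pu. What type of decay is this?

ΔA = 242 − 246 = -4; ΔZ = 94 − 96 = -2.
A drops by 4 and Z drops by 2 — the signature of alpha emission.

alpha decay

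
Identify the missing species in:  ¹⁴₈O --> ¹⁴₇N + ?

Conserve mass number: 14 = 14 + A, so A = 0.
Conserve atomic number: 8 = 7 + Z, so Z = 1.
A = 0 and Z = 1 is ⁰₁e — a positron.

positron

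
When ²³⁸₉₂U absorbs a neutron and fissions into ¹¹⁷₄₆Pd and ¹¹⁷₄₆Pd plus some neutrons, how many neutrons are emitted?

5

Conserve mass number: 239 = 117 + 117 + k, so k = 239 − 234 = 5.
Check atomic number: 92 = 46 + 46 + 0 = 92. ✓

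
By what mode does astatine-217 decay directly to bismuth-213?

alpha decay

ΔA = 213 − 217 = -4; ΔZ = 83 − 85 = -2.
A drops by 4 and Z drops by 2 — the signature of alpha emission.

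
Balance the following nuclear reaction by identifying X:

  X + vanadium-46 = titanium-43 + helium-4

proton

Conserve mass number: A + 46 = 43 + 4, so A = 1.
Conserve atomic number: Z + 23 = 22 + 2, so Z = 1.
A = 1 and Z = 1 is hydrogen-1 — a proton.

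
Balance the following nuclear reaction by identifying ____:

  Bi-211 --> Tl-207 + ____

Conserve mass number: 211 = 207 + A, so A = 4.
Conserve atomic number: 83 = 81 + Z, so Z = 2.
A = 4 and Z = 2 is He-4 — an alpha particle.

alpha particle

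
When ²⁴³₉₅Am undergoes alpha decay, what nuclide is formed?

Alpha decay: mass number changes by -4, atomic number by -2.
A: 243 − 4 = 239; Z: 95 − 2 = 93.
Z = 93 is neptunium, so the daughter is ²³⁹₉₃Np.

Np-239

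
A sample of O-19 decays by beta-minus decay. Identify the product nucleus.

F-19

Beta-minus decay: mass number changes by +0, atomic number by +1.
A: 19 = 19; Z: 8 + 1 = 9.
Z = 9 is fluorine, so the daughter is F-19.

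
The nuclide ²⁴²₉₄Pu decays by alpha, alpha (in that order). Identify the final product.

Th-234

Start: (A, Z) = (242, 94).
After α: (238, 92).
After α: (234, 90).
Z = 90 is thorium.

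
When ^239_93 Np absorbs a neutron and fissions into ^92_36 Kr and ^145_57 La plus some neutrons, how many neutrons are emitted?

Conserve mass number: 240 = 92 + 145 + k, so k = 240 − 237 = 3.
Check atomic number: 93 = 36 + 57 + 0 = 93. ✓

3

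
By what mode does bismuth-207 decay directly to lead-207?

ΔA = 207 − 207 = 0; ΔZ = 82 − 83 = -1.
A is unchanged and Z drops by 1 — a proton has become a neutron (β⁺ emission or electron capture).

beta-plus decay or electron capture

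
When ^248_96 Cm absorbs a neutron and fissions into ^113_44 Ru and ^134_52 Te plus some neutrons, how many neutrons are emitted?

Conserve mass number: 249 = 113 + 134 + k, so k = 249 − 247 = 2.
Check atomic number: 96 = 44 + 52 + 0 = 96. ✓

2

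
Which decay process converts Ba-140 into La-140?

ΔA = 140 − 140 = 0; ΔZ = 57 − 56 = +1.
A is unchanged and Z rises by 1 — a neutron has become a proton (β⁻ decay).

beta-minus decay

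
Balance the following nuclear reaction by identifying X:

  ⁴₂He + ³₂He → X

Conserve mass number: 4 + 3 = A, so A = 7.
Conserve atomic number: 2 + 2 = Z, so Z = 4.
Z = 4 is beryllium, so the species is ⁷₄Be.

Be-7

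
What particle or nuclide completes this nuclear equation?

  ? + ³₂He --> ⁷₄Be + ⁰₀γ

Conserve mass number: A + 3 = 7 + 0, so A = 4.
Conserve atomic number: Z + 2 = 4 + 0, so Z = 2.
A = 4 and Z = 2 is ⁴₂He — an alpha particle.

alpha particle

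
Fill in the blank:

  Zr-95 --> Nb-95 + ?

Conserve mass number: 95 = 95 + A, so A = 0.
Conserve atomic number: 40 = 41 + Z, so Z = -1.
A = 0 and Z = -1 is e⁻ — a beta-minus particle.

beta-minus particle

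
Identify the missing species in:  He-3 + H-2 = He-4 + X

Conserve mass number: 3 + 2 = 4 + A, so A = 1.
Conserve atomic number: 2 + 1 = 2 + Z, so Z = 1.
A = 1 and Z = 1 is H-1 — a proton.

proton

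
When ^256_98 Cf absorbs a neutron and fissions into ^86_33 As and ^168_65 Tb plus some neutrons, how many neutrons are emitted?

3

Conserve mass number: 257 = 86 + 168 + k, so k = 257 − 254 = 3.
Check atomic number: 98 = 33 + 65 + 0 = 98. ✓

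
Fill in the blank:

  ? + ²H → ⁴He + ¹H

He-3

Conserve mass number: A + 2 = 4 + 1, so A = 3.
Conserve atomic number: Z + 1 = 2 + 1, so Z = 2.
Z = 2 is helium, so the species is ³He.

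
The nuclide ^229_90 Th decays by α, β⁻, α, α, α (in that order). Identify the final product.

Start: (A, Z) = (229, 90).
After α: (225, 88).
After β⁻: (225, 89).
After α: (221, 87).
After α: (217, 85).
After α: (213, 83).
Z = 83 is bismuth.

Bi-213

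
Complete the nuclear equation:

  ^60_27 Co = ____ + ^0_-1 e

Conserve mass number: 60 = A + 0, so A = 60.
Conserve atomic number: 27 = Z − 1, so Z = 28.
Z = 28 is nickel, so the species is ^60_28 Ni.

Ni-60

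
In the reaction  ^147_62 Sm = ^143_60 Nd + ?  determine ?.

alpha particle

Conserve mass number: 147 = 143 + A, so A = 4.
Conserve atomic number: 62 = 60 + Z, so Z = 2.
A = 4 and Z = 2 is ^4_2 He — an alpha particle.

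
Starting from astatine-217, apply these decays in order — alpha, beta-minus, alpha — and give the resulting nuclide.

Start: (A, Z) = (217, 85).
After α: (213, 83).
After β⁻: (213, 84).
After α: (209, 82).
Z = 82 is lead.

Pb-209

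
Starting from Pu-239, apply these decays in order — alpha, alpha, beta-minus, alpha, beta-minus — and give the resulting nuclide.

Th-227

Start: (A, Z) = (239, 94).
After α: (235, 92).
After α: (231, 90).
After β⁻: (231, 91).
After α: (227, 89).
After β⁻: (227, 90).
Z = 90 is thorium.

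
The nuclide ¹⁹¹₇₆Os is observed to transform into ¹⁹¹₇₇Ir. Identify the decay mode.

beta-minus decay

ΔA = 191 − 191 = 0; ΔZ = 77 − 76 = +1.
A is unchanged and Z rises by 1 — a neutron has become a proton (β⁻ decay).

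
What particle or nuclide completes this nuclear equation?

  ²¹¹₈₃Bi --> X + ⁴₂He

Conserve mass number: 211 = A + 4, so A = 207.
Conserve atomic number: 83 = Z + 2, so Z = 81.
Z = 81 is thallium, so the species is ²⁰⁷₈₁Tl.

Tl-207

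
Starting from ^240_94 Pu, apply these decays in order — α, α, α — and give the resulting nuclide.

Start: (A, Z) = (240, 94).
After α: (236, 92).
After α: (232, 90).
After α: (228, 88).
Z = 88 is radium.

Ra-228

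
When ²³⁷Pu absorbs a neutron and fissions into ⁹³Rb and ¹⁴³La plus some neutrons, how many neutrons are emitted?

Conserve mass number: 238 = 93 + 143 + k, so k = 238 − 236 = 2.
Check atomic number: 94 = 37 + 57 + 0 = 94. ✓

2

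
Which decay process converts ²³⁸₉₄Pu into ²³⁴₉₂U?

alpha decay

ΔA = 234 − 238 = -4; ΔZ = 92 − 94 = -2.
A drops by 4 and Z drops by 2 — the signature of alpha emission.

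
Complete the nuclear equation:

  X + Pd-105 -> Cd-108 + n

alpha particle

Conserve mass number: A + 105 = 108 + 1, so A = 4.
Conserve atomic number: Z + 46 = 48 + 0, so Z = 2.
A = 4 and Z = 2 is He-4 — an alpha particle.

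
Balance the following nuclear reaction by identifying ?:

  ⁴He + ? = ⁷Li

Conserve mass number: 4 + A = 7, so A = 3.
Conserve atomic number: 2 + Z = 3, so Z = 1.
A = 3 and Z = 1 is ³H — a triton.

triton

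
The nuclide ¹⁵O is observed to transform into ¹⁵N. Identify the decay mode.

ΔA = 15 − 15 = 0; ΔZ = 7 − 8 = -1.
A is unchanged and Z drops by 1 — a proton has become a neutron (β⁺ emission or electron capture).

beta-plus decay or electron capture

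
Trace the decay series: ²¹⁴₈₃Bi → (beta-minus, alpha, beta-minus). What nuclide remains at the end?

Start: (A, Z) = (214, 83).
After β⁻: (214, 84).
After α: (210, 82).
After β⁻: (210, 83).
Z = 83 is bismuth.

Bi-210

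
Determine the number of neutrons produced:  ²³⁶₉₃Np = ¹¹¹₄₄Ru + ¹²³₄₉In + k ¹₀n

2

Conserve mass number: 236 = 111 + 123 + k, so k = 236 − 234 = 2.
Check atomic number: 93 = 44 + 49 + 0 = 93. ✓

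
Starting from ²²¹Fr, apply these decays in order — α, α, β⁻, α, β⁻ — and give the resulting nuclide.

Start: (A, Z) = (221, 87).
After α: (217, 85).
After α: (213, 83).
After β⁻: (213, 84).
After α: (209, 82).
After β⁻: (209, 83).
Z = 83 is bismuth.

Bi-209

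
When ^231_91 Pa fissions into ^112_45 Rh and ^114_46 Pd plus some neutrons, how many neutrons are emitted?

5

Conserve mass number: 231 = 112 + 114 + k, so k = 231 − 226 = 5.
Check atomic number: 91 = 45 + 46 + 0 = 91. ✓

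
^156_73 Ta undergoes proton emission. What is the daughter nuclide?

Proton emission: mass number changes by -1, atomic number by -1.
A: 156 − 1 = 155; Z: 73 − 1 = 72.
Z = 72 is hafnium, so the daughter is ^155_72 Hf.

Hf-155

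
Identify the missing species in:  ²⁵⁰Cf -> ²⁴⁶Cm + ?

Conserve mass number: 250 = 246 + A, so A = 4.
Conserve atomic number: 98 = 96 + Z, so Z = 2.
A = 4 and Z = 2 is ⁴He — an alpha particle.

alpha particle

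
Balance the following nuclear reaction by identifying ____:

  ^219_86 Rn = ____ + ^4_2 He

Conserve mass number: 219 = A + 4, so A = 215.
Conserve atomic number: 86 = Z + 2, so Z = 84.
Z = 84 is polonium, so the species is ^215_84 Po.

Po-215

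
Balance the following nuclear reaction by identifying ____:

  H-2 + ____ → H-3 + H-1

Conserve mass number: 2 + A = 3 + 1, so A = 2.
Conserve atomic number: 1 + Z = 1 + 1, so Z = 1.
A = 2 and Z = 1 is H-2 — a deuteron.

deuteron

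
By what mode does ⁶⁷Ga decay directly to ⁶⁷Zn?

ΔA = 67 − 67 = 0; ΔZ = 30 − 31 = -1.
A is unchanged and Z drops by 1 — a proton has become a neutron (β⁺ emission or electron capture).

beta-plus decay or electron capture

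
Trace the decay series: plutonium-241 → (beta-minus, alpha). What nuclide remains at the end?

Np-237

Start: (A, Z) = (241, 94).
After β⁻: (241, 95).
After α: (237, 93).
Z = 93 is neptunium.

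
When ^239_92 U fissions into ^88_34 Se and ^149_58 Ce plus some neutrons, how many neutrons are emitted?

2

Conserve mass number: 239 = 88 + 149 + k, so k = 239 − 237 = 2.
Check atomic number: 92 = 34 + 58 + 0 = 92. ✓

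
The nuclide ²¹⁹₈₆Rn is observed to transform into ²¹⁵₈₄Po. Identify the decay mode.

ΔA = 215 − 219 = -4; ΔZ = 84 − 86 = -2.
A drops by 4 and Z drops by 2 — the signature of alpha emission.

alpha decay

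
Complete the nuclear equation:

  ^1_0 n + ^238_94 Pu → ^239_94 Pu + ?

gamma ray

Conserve mass number: 1 + 238 = 239 + A, so A = 0.
Conserve atomic number: 0 + 94 = 94 + Z, so Z = 0.
A = 0 and Z = 0 is ^0_0 γ — a gamma ray.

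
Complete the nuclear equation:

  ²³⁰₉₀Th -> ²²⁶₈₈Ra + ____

alpha particle

Conserve mass number: 230 = 226 + A, so A = 4.
Conserve atomic number: 90 = 88 + Z, so Z = 2.
A = 4 and Z = 2 is ⁴₂He — an alpha particle.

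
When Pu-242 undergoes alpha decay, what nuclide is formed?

Alpha decay: mass number changes by -4, atomic number by -2.
A: 242 − 4 = 238; Z: 94 − 2 = 92.
Z = 92 is uranium, so the daughter is U-238.

U-238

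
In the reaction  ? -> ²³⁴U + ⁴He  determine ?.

Pu-238

Conserve mass number: A = 234 + 4, so A = 238.
Conserve atomic number: Z = 92 + 2, so Z = 94.
Z = 94 is plutonium, so the species is ²³⁸Pu.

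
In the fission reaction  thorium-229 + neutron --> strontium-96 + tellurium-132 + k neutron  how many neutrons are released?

2

Conserve mass number: 230 = 96 + 132 + k, so k = 230 − 228 = 2.
Check atomic number: 90 = 38 + 52 + 0 = 90. ✓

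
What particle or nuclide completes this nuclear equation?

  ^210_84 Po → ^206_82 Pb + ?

alpha particle

Conserve mass number: 210 = 206 + A, so A = 4.
Conserve atomic number: 84 = 82 + Z, so Z = 2.
A = 4 and Z = 2 is ^4_2 He — an alpha particle.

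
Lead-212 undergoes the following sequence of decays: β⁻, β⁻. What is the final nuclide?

Start: (A, Z) = (212, 82).
After β⁻: (212, 83).
After β⁻: (212, 84).
Z = 84 is polonium.

Po-212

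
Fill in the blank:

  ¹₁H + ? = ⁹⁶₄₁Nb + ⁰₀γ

Zr-95

Conserve mass number: 1 + A = 96 + 0, so A = 95.
Conserve atomic number: 1 + Z = 41 + 0, so Z = 40.
Z = 40 is zirconium, so the species is ⁹⁵₄₀Zr.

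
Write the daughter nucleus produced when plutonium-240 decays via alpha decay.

U-236

Alpha decay: mass number changes by -4, atomic number by -2.
A: 240 − 4 = 236; Z: 94 − 2 = 92.
Z = 92 is uranium, so the daughter is uranium-236.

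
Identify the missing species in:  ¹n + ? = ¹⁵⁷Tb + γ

Conserve mass number: 1 + A = 157 + 0, so A = 156.
Conserve atomic number: 0 + Z = 65 + 0, so Z = 65.
Z = 65 is terbium, so the species is ¹⁵⁶Tb.

Tb-156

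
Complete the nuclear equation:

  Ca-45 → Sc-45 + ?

Conserve mass number: 45 = 45 + A, so A = 0.
Conserve atomic number: 20 = 21 + Z, so Z = -1.
A = 0 and Z = -1 is e⁻ — a beta-minus particle.

beta-minus particle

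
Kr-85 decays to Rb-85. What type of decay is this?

ΔA = 85 − 85 = 0; ΔZ = 37 − 36 = +1.
A is unchanged and Z rises by 1 — a neutron has become a proton (β⁻ decay).

beta-minus decay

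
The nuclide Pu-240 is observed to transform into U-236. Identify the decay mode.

ΔA = 236 − 240 = -4; ΔZ = 92 − 94 = -2.
A drops by 4 and Z drops by 2 — the signature of alpha emission.

alpha decay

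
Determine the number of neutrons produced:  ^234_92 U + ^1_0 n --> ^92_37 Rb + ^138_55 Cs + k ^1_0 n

5

Conserve mass number: 235 = 92 + 138 + k, so k = 235 − 230 = 5.
Check atomic number: 92 = 37 + 55 + 0 = 92. ✓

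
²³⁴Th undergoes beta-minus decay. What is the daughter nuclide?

Beta-minus decay: mass number changes by +0, atomic number by +1.
A: 234 = 234; Z: 90 + 1 = 91.
Z = 91 is protactinium, so the daughter is ²³⁴Pa.

Pa-234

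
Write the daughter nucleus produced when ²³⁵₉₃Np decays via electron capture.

U-235

Electron capture: mass number changes by +0, atomic number by -1.
A: 235 = 235; Z: 93 − 1 = 92.
Z = 92 is uranium, so the daughter is ²³⁵₉₂U.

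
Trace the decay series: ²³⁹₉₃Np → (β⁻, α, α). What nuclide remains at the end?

Th-231

Start: (A, Z) = (239, 93).
After β⁻: (239, 94).
After α: (235, 92).
After α: (231, 90).
Z = 90 is thorium.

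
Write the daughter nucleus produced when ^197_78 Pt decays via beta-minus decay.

Au-197

Beta-minus decay: mass number changes by +0, atomic number by +1.
A: 197 = 197; Z: 78 + 1 = 79.
Z = 79 is gold, so the daughter is ^197_79 Au.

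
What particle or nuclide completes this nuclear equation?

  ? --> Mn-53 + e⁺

Fe-53

Conserve mass number: A = 53 + 0, so A = 53.
Conserve atomic number: Z = 25 + 1, so Z = 26.
Z = 26 is iron, so the species is Fe-53.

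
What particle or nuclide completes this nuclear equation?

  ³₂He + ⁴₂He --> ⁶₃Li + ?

Conserve mass number: 3 + 4 = 6 + A, so A = 1.
Conserve atomic number: 2 + 2 = 3 + Z, so Z = 1.
A = 1 and Z = 1 is ¹₁H — a proton.

proton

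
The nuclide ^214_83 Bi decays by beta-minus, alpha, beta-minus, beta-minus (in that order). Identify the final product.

Po-210

Start: (A, Z) = (214, 83).
After β⁻: (214, 84).
After α: (210, 82).
After β⁻: (210, 83).
After β⁻: (210, 84).
Z = 84 is polonium.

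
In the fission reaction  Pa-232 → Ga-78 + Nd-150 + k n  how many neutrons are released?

Conserve mass number: 232 = 78 + 150 + k, so k = 232 − 228 = 4.
Check atomic number: 91 = 31 + 60 + 0 = 91. ✓

4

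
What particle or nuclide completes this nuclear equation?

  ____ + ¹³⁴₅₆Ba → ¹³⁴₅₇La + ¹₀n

Conserve mass number: A + 134 = 134 + 1, so A = 1.
Conserve atomic number: Z + 56 = 57 + 0, so Z = 1.
A = 1 and Z = 1 is ¹₁H — a proton.

proton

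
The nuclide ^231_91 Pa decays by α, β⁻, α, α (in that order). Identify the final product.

Start: (A, Z) = (231, 91).
After α: (227, 89).
After β⁻: (227, 90).
After α: (223, 88).
After α: (219, 86).
Z = 86 is radon.

Rn-219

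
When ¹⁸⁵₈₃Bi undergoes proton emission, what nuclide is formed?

Proton emission: mass number changes by -1, atomic number by -1.
A: 185 − 1 = 184; Z: 83 − 1 = 82.
Z = 82 is lead, so the daughter is ¹⁸⁴₈₂Pb.

Pb-184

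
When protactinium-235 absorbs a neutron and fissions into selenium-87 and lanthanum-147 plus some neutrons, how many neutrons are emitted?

Conserve mass number: 236 = 87 + 147 + k, so k = 236 − 234 = 2.
Check atomic number: 91 = 34 + 57 + 0 = 91. ✓

2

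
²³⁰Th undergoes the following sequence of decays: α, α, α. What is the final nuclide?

Start: (A, Z) = (230, 90).
After α: (226, 88).
After α: (222, 86).
After α: (218, 84).
Z = 84 is polonium.

Po-218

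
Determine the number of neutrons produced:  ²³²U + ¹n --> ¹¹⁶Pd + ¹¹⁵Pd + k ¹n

2

Conserve mass number: 233 = 116 + 115 + k, so k = 233 − 231 = 2.
Check atomic number: 92 = 46 + 46 + 0 = 92. ✓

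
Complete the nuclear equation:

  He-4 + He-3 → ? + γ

Conserve mass number: 4 + 3 = A + 0, so A = 7.
Conserve atomic number: 2 + 2 = Z + 0, so Z = 4.
Z = 4 is beryllium, so the species is Be-7.

Be-7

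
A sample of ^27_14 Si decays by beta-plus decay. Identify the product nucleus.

Beta-plus decay: mass number changes by +0, atomic number by -1.
A: 27 = 27; Z: 14 − 1 = 13.
Z = 13 is aluminium, so the daughter is ^27_13 Al.

Al-27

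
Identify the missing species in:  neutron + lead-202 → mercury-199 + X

Conserve mass number: 1 + 202 = 199 + A, so A = 4.
Conserve atomic number: 0 + 82 = 80 + Z, so Z = 2.
A = 4 and Z = 2 is helium-4 — an alpha particle.

alpha particle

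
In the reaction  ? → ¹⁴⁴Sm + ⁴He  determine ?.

Gd-148

Conserve mass number: A = 144 + 4, so A = 148.
Conserve atomic number: Z = 62 + 2, so Z = 64.
Z = 64 is gadolinium, so the species is ¹⁴⁸Gd.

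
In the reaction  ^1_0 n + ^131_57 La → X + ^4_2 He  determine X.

Cs-128

Conserve mass number: 1 + 131 = A + 4, so A = 128.
Conserve atomic number: 0 + 57 = Z + 2, so Z = 55.
Z = 55 is caesium, so the species is ^128_55 Cs.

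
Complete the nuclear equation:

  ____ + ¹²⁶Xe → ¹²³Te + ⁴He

Conserve mass number: A + 126 = 123 + 4, so A = 1.
Conserve atomic number: Z + 54 = 52 + 2, so Z = 0.
A = 1 and Z = 0 is ¹n — a neutron.

neutron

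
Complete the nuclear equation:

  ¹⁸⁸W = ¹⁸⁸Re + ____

beta-minus particle

Conserve mass number: 188 = 188 + A, so A = 0.
Conserve atomic number: 74 = 75 + Z, so Z = -1.
A = 0 and Z = -1 is e⁻ — a beta-minus particle.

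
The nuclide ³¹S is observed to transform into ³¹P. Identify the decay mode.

ΔA = 31 − 31 = 0; ΔZ = 15 − 16 = -1.
A is unchanged and Z drops by 1 — a proton has become a neutron (β⁺ emission or electron capture).

beta-plus decay or electron capture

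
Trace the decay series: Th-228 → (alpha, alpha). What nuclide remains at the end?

Rn-220

Start: (A, Z) = (228, 90).
After α: (224, 88).
After α: (220, 86).
Z = 86 is radon.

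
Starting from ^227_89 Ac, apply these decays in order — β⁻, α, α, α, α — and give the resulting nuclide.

Pb-211

Start: (A, Z) = (227, 89).
After β⁻: (227, 90).
After α: (223, 88).
After α: (219, 86).
After α: (215, 84).
After α: (211, 82).
Z = 82 is lead.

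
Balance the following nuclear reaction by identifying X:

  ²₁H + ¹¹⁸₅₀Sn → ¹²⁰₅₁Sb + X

gamma ray

Conserve mass number: 2 + 118 = 120 + A, so A = 0.
Conserve atomic number: 1 + 50 = 51 + Z, so Z = 0.
A = 0 and Z = 0 is ⁰₀γ — a gamma ray.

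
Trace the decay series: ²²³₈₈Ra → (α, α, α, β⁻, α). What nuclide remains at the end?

Start: (A, Z) = (223, 88).
After α: (219, 86).
After α: (215, 84).
After α: (211, 82).
After β⁻: (211, 83).
After α: (207, 81).
Z = 81 is thallium.

Tl-207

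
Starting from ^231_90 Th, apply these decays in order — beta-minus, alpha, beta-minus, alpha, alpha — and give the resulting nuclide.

Start: (A, Z) = (231, 90).
After β⁻: (231, 91).
After α: (227, 89).
After β⁻: (227, 90).
After α: (223, 88).
After α: (219, 86).
Z = 86 is radon.

Rn-219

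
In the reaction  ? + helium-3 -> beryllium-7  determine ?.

Conserve mass number: A + 3 = 7, so A = 4.
Conserve atomic number: Z + 2 = 4, so Z = 2.
A = 4 and Z = 2 is helium-4 — an alpha particle.

alpha particle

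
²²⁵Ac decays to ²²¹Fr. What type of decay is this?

alpha decay

ΔA = 221 − 225 = -4; ΔZ = 87 − 89 = -2.
A drops by 4 and Z drops by 2 — the signature of alpha emission.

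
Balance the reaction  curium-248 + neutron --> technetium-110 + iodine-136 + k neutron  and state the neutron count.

Conserve mass number: 249 = 110 + 136 + k, so k = 249 − 246 = 3.
Check atomic number: 96 = 43 + 53 + 0 = 96. ✓

3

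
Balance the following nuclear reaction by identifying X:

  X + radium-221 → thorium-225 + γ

alpha particle

Conserve mass number: A + 221 = 225 + 0, so A = 4.
Conserve atomic number: Z + 88 = 90 + 0, so Z = 2.
A = 4 and Z = 2 is helium-4 — an alpha particle.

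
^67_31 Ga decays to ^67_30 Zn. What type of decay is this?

beta-plus decay or electron capture

ΔA = 67 − 67 = 0; ΔZ = 30 − 31 = -1.
A is unchanged and Z drops by 1 — a proton has become a neutron (β⁺ emission or electron capture).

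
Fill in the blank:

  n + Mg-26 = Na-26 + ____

Conserve mass number: 1 + 26 = 26 + A, so A = 1.
Conserve atomic number: 0 + 12 = 11 + Z, so Z = 1.
A = 1 and Z = 1 is H-1 — a proton.

proton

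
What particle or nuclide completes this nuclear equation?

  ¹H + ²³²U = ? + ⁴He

Pa-229

Conserve mass number: 1 + 232 = A + 4, so A = 229.
Conserve atomic number: 1 + 92 = Z + 2, so Z = 91.
Z = 91 is protactinium, so the species is ²²⁹Pa.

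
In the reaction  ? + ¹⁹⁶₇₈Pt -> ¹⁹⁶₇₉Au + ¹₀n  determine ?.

Conserve mass number: A + 196 = 196 + 1, so A = 1.
Conserve atomic number: Z + 78 = 79 + 0, so Z = 1.
A = 1 and Z = 1 is ¹₁H — a proton.

proton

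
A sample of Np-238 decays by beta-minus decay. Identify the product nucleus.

Pu-238

Beta-minus decay: mass number changes by +0, atomic number by +1.
A: 238 = 238; Z: 93 + 1 = 94.
Z = 94 is plutonium, so the daughter is Pu-238.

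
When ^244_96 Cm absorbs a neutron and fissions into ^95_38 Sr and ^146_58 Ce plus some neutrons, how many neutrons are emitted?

Conserve mass number: 245 = 95 + 146 + k, so k = 245 − 241 = 4.
Check atomic number: 96 = 38 + 58 + 0 = 96. ✓

4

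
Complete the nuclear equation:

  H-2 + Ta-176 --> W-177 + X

neutron

Conserve mass number: 2 + 176 = 177 + A, so A = 1.
Conserve atomic number: 1 + 73 = 74 + Z, so Z = 0.
A = 1 and Z = 0 is n — a neutron.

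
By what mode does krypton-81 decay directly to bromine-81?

ΔA = 81 − 81 = 0; ΔZ = 35 − 36 = -1.
A is unchanged and Z drops by 1 — a proton has become a neutron (β⁺ emission or electron capture).

beta-plus decay or electron capture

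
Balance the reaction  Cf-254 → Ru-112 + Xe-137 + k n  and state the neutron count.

5

Conserve mass number: 254 = 112 + 137 + k, so k = 254 − 249 = 5.
Check atomic number: 98 = 44 + 54 + 0 = 98. ✓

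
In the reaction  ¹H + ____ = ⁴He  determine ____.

triton

Conserve mass number: 1 + A = 4, so A = 3.
Conserve atomic number: 1 + Z = 2, so Z = 1.
A = 3 and Z = 1 is ³H — a triton.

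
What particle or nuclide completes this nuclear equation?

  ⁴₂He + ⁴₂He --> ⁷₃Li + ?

proton

Conserve mass number: 4 + 4 = 7 + A, so A = 1.
Conserve atomic number: 2 + 2 = 3 + Z, so Z = 1.
A = 1 and Z = 1 is ¹₁H — a proton.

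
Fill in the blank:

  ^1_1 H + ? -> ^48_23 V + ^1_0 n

Ti-48

Conserve mass number: 1 + A = 48 + 1, so A = 48.
Conserve atomic number: 1 + Z = 23 + 0, so Z = 22.
Z = 22 is titanium, so the species is ^48_22 Ti.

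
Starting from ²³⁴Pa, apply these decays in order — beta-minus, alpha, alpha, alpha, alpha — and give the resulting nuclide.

Start: (A, Z) = (234, 91).
After β⁻: (234, 92).
After α: (230, 90).
After α: (226, 88).
After α: (222, 86).
After α: (218, 84).
Z = 84 is polonium.

Po-218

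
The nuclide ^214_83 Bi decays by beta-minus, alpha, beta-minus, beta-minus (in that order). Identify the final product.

Start: (A, Z) = (214, 83).
After β⁻: (214, 84).
After α: (210, 82).
After β⁻: (210, 83).
After β⁻: (210, 84).
Z = 84 is polonium.

Po-210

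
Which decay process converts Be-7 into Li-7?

ΔA = 7 − 7 = 0; ΔZ = 3 − 4 = -1.
A is unchanged and Z drops by 1 — a proton has become a neutron (β⁺ emission or electron capture).

beta-plus decay or electron capture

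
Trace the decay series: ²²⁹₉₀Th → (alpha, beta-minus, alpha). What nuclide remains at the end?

Start: (A, Z) = (229, 90).
After α: (225, 88).
After β⁻: (225, 89).
After α: (221, 87).
Z = 87 is francium.

Fr-221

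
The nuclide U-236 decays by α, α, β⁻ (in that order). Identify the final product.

Ac-228

Start: (A, Z) = (236, 92).
After α: (232, 90).
After α: (228, 88).
After β⁻: (228, 89).
Z = 89 is actinium.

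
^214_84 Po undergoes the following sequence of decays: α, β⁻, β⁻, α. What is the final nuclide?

Start: (A, Z) = (214, 84).
After α: (210, 82).
After β⁻: (210, 83).
After β⁻: (210, 84).
After α: (206, 82).
Z = 82 is lead.

Pb-206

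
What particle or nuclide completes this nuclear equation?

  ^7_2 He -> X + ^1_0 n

He-6

Conserve mass number: 7 = A + 1, so A = 6.
Conserve atomic number: 2 = Z + 0, so Z = 2.
Z = 2 is helium, so the species is ^6_2 He.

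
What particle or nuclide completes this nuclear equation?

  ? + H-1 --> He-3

deuteron

Conserve mass number: A + 1 = 3, so A = 2.
Conserve atomic number: Z + 1 = 2, so Z = 1.
A = 2 and Z = 1 is H-2 — a deuteron.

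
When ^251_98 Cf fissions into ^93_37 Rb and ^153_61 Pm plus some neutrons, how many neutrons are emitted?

5

Conserve mass number: 251 = 93 + 153 + k, so k = 251 − 246 = 5.
Check atomic number: 98 = 37 + 61 + 0 = 98. ✓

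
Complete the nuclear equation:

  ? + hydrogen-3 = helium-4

Conserve mass number: A + 3 = 4, so A = 1.
Conserve atomic number: Z + 1 = 2, so Z = 1.
A = 1 and Z = 1 is hydrogen-1 — a proton.

proton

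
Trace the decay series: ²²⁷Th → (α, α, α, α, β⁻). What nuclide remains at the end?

Start: (A, Z) = (227, 90).
After α: (223, 88).
After α: (219, 86).
After α: (215, 84).
After α: (211, 82).
After β⁻: (211, 83).
Z = 83 is bismuth.

Bi-211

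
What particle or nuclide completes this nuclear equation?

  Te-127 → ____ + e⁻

I-127

Conserve mass number: 127 = A + 0, so A = 127.
Conserve atomic number: 52 = Z − 1, so Z = 53.
Z = 53 is iodine, so the species is I-127.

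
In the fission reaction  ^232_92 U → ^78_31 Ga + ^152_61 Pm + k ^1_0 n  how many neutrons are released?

Conserve mass number: 232 = 78 + 152 + k, so k = 232 − 230 = 2.
Check atomic number: 92 = 31 + 61 + 0 = 92. ✓

2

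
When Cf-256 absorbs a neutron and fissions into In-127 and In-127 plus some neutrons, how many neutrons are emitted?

3

Conserve mass number: 257 = 127 + 127 + k, so k = 257 − 254 = 3.
Check atomic number: 98 = 49 + 49 + 0 = 98. ✓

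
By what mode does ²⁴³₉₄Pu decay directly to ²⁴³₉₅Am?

beta-minus decay

ΔA = 243 − 243 = 0; ΔZ = 95 − 94 = +1.
A is unchanged and Z rises by 1 — a neutron has become a proton (β⁻ decay).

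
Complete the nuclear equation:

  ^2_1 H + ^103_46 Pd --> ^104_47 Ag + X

Conserve mass number: 2 + 103 = 104 + A, so A = 1.
Conserve atomic number: 1 + 46 = 47 + Z, so Z = 0.
A = 1 and Z = 0 is ^1_0 n — a neutron.

neutron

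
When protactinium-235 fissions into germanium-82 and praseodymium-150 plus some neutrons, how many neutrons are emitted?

3

Conserve mass number: 235 = 82 + 150 + k, so k = 235 − 232 = 3.
Check atomic number: 91 = 32 + 59 + 0 = 91. ✓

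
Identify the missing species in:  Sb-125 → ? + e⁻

Conserve mass number: 125 = A + 0, so A = 125.
Conserve atomic number: 51 = Z − 1, so Z = 52.
Z = 52 is tellurium, so the species is Te-125.

Te-125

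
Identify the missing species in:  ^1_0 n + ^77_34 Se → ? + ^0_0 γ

Se-78

Conserve mass number: 1 + 77 = A + 0, so A = 78.
Conserve atomic number: 0 + 34 = Z + 0, so Z = 34.
Z = 34 is selenium, so the species is ^78_34 Se.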